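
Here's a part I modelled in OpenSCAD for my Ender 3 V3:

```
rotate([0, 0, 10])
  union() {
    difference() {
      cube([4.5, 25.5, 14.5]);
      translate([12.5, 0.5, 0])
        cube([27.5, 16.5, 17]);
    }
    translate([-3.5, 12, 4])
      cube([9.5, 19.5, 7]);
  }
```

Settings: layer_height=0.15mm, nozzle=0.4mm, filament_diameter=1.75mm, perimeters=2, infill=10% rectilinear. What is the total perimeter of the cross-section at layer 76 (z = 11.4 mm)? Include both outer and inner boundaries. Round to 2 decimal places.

60.00 mm

At z = 11.4 mm: the cube is present — its section is the full 4.5×25.5 rectangle (perimeter 60.00 mm); the cube at (12.5, 0.5) (footprint 27.5×16.5) is included at this height (perimeter 88.00 mm); Subtracting the remaining from the first: starting from the 4.5×25.5 cube, the 27.5×16.5 cube at (12.5, 0.5) misses the remaining region (no effect) — boundary = 60.00 mm; the cube at (-3.5, 12) does not reach this height (z outside [4, 11]); Merging all regions: only that combined region is present, so the union is just that shape — boundary = 60.00 mm; (rotated 10° about Z; rotation is an isometry so areas/perimeters/island counts are preserved). Overall, the cross-section is a single solid region. Total boundary length (outer) = 60.00 mm.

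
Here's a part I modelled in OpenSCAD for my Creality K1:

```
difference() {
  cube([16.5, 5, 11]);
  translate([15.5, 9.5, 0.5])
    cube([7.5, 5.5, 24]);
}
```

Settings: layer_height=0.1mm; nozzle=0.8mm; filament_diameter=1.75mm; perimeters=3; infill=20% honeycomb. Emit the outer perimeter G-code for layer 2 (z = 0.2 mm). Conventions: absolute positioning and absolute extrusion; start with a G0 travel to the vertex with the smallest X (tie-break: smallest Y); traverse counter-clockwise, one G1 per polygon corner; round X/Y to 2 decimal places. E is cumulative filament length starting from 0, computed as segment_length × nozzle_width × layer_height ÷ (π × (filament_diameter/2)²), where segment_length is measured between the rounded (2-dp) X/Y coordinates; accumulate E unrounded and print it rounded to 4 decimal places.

G0 X0.00 Y0.00 Z0.20
G1 X16.50 Y0.00 E0.5488
G1 X16.50 Y5.00 E0.7151
G1 X0.00 Y5.00 E1.2639
G1 X0.00 Y0.00 E1.4302

At z = 0.2 mm: the 16.5×5 cube contributes its full rectangle; the cube at (15.5, 9.5) is not intersected at this z (z outside [0.5, 24.5]); After the difference (first − rest): none of the subtracted shapes is present at this height, so the 16.5×5 cube is unchanged — 1 connected region. The outline is a single polygon with 4 vertices. Extrusion per mm of travel: 0.8 × 0.1 / (π × 0.875²) = 0.033260. Accumulating E over each segment gives final E = 1.4302.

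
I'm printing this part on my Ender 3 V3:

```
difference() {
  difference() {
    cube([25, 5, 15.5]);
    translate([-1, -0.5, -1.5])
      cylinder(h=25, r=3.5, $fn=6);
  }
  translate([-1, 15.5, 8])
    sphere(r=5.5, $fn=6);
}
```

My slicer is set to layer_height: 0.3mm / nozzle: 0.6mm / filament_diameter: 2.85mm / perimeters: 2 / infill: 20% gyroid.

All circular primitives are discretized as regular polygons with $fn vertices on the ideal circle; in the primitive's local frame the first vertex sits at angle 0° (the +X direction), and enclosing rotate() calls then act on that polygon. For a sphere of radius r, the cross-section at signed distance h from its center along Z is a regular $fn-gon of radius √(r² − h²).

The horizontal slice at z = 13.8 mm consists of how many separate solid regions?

At z = 13.8 mm: the 25×5 cube contributes its full rectangle; the r=3.5 cylinder at (-1, -0.5) gives a regular 6-gon of circumradius 3.5 (constant along its height); After the difference (first − rest): starting from the 25×5 cube, the r=3.5 cylinder at (-1, -0.5) partially overlaps it — only the 3.75 mm² overlap (of its 31.83 mm²) is removed, clipping the outline — 1 connected region; the sphere at (-1, 15.5) does not reach this height (|z−center|=5.800 > r=5.5); After the difference (first − rest): none of the subtracted shapes is present at this height, so that combined region is unchanged — 1 connected region. The result has 1 disconnected region.

1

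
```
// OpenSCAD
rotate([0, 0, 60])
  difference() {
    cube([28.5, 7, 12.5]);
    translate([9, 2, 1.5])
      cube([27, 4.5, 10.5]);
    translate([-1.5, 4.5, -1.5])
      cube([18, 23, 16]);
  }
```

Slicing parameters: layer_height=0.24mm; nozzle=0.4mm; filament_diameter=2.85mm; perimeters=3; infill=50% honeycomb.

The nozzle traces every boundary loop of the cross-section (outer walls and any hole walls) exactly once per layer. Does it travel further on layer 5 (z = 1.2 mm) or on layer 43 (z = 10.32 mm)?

layer 43 (z = 10.32 mm)

Layer 5 (z = 1.2): the 28.5×7 cube contributes its full rectangle (perimeter 71.00 mm); the cube at (9, 2) does not reach this height (z outside [1.5, 12]); the cube at (-1.5, 4.5) is present — its section is the full 18×23 rectangle (perimeter 82.00 mm); Subtracting the remaining from the first: starting from the 28.5×7 cube, the 18×23 cube at (-1.5, 4.5) partially overlaps it — only the 41.25 mm² overlap (of its 414.00 mm²) is removed, clipping the outline — boundary = 71.00 mm; (rotated 60° about Z; rotation is an isometry so areas/perimeters/island counts are preserved). So its perimeter = 71.00 mm. Layer 43 (z = 10.32): the cube (footprint 28.5×7) is included at this height (perimeter 71.00 mm); the cube at (9, 2) (footprint 27×4.5) is included at this height (perimeter 63.00 mm); the 18×23 cube at (-1.5, 4.5) contributes its full rectangle (perimeter 82.00 mm); Taking the first minus the rest: starting from the 28.5×7 cube, the 27×4.5 cube at (9, 2) partially overlaps it — only the 87.75 mm² overlap (of its 121.50 mm²) is removed, clipping the outline; the 18×23 cube at (-1.5, 4.5) partially overlaps it — only the 26.25 mm² overlap (of its 414.00 mm²) is removed, clipping the outline — boundary = 91.00 mm; (rotated 60° about Z; rotation is an isometry so areas/perimeters/island counts are preserved). So its perimeter = 91.00 mm. Layer 43 is larger (91.00 vs 71.00 mm).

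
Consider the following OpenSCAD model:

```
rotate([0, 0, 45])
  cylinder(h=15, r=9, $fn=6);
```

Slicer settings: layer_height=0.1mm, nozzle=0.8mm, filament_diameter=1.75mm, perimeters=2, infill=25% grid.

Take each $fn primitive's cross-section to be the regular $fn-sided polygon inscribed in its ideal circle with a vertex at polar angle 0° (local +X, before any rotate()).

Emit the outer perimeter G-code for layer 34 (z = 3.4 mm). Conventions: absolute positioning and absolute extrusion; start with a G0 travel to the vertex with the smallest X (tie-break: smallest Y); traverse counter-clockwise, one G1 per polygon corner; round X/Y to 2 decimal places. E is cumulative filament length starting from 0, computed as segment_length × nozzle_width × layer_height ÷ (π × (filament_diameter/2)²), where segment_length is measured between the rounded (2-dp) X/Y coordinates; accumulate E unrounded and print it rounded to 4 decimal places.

At z = 3.4 mm: the r=9 cylinder gives a regular 6-gon of circumradius 9 (constant along its height); (whole slice rotated 45° about Z — lengths, areas and connectivity unchanged). The outline is a single polygon with 6 vertices. Extrusion per mm of travel: 0.8 × 0.1 / (π × 0.875²) = 0.033260. Accumulating E over each segment gives final E = 1.7953.

G0 X-8.69 Y2.33 Z3.40
G1 X-6.36 Y-6.36 E0.2992
G1 X2.33 Y-8.69 E0.5985
G1 X8.69 Y-2.33 E0.8976
G1 X6.36 Y6.36 E1.1969
G1 X-2.33 Y8.69 E1.4961
G1 X-8.69 Y2.33 E1.7953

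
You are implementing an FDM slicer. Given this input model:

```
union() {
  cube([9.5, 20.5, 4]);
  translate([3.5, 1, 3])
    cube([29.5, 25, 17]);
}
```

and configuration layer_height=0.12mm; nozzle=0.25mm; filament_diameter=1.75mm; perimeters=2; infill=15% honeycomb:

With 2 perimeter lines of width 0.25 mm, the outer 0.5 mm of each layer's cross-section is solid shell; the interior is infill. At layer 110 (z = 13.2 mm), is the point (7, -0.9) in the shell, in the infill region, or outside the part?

outside

At z = 13.2 mm: the cube is absent (z outside [0, 4]); the cube at (3.5, 1) is present — its section is the full 29.5×25 rectangle; Merging all regions: only the 29.5×25 cube at (3.5, 1) is present, so the union is just that shape — 1 connected region. Overall, the cross-section is a single solid region. The nearest boundary edge runs (3.50, 1.00)→(33.00, 1.00); distance from the point to it = 1.90 mm. The point is not inside any of the regions above, so it lies outside the cross-section (1.90 mm from the nearest boundary).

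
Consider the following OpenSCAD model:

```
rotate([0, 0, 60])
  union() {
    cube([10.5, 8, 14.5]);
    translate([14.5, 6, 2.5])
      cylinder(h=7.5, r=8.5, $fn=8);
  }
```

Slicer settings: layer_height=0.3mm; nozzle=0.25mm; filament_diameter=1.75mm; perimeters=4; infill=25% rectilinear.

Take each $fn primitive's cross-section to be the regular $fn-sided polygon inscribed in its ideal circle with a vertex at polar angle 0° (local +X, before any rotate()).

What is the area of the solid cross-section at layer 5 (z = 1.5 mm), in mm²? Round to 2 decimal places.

84.00 mm²

At z = 1.5 mm: the cube is present — its section is the full 10.5×8 rectangle (area 84.00 mm²); the cylinder at (14.5, 6) is not intersected at this z (z outside [2.5, 10]); Taking the union: only the 10.5×8 cube is present, so the union is just that shape — area = 84.00 mm²; (whole slice rotated 60° about Z — lengths, areas and connectivity unchanged). Overall, the cross-section is a single solid region. Net area = 84.00 mm².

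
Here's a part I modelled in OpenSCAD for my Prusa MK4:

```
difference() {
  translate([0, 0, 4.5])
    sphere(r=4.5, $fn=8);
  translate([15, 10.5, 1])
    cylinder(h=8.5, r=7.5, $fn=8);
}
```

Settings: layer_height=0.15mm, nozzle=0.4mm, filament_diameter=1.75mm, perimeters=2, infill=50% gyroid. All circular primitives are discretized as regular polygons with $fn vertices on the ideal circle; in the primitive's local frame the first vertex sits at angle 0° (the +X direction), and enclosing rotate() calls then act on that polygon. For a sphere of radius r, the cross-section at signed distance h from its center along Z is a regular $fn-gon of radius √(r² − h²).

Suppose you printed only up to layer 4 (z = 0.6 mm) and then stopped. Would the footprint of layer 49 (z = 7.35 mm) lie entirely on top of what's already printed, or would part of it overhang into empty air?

Compare the two slices. At z = 0.6: the r=4.5 sphere contributes a regular 8-gon of circumradius √(4.5²−3.9²) = 2.245 (area = (8/2)·2.245²·sin(360°/8) = 14.26 mm²); the cylinder at (15, 10.5) is absent (z outside [1, 9.5]); Subtracting the remaining from the first: none of the subtracted shapes is present at this height, so the r=4.5 sphere is unchanged — area = 14.26 mm². At z = 7.35: the r=4.5 sphere contributes a regular 8-gon of circumradius √(4.5²−2.85²) = 3.482 (area = (8/2)·3.482²·sin(360°/8) = 34.30 mm²); the cylinder at (15, 10.5): section is a regular 8-gon, circumradius r=7.5 (area = (8/2)·7.500²·sin(360°/8) = 159.10 mm²); Subtracting the remaining from the first: starting from the r=4.5 sphere (34.30 mm²), the r=7.5 cylinder at (15, 10.5) misses the remaining region (no effect) — area = 34.30 mm². Checking containment: at z = 7.35 the cross-section extends beyond the z = 0.6 cross-section by about 20.05 mm².

part overhangs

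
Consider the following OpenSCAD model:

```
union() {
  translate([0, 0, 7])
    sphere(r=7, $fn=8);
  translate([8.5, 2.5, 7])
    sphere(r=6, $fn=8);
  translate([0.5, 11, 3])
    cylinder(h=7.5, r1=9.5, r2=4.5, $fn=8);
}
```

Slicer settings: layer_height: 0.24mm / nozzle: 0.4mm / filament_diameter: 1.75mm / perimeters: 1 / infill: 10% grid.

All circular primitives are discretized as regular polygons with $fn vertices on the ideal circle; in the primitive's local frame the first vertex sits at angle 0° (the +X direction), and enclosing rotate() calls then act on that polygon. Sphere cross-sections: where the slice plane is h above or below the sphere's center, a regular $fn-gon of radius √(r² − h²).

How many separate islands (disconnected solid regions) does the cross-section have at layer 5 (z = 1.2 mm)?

2

At z = 1.2 mm: the r=7 sphere slices to a regular 8-gon of circumradius 3.919 (√(r²−h²) with h=5.8 from center); the sphere at (8.5, 2.5): section is a regular 8-gon, circumradius = √(r²−h²) = √(6²−5.8²) = 1.536; the cone at (0.5, 11) does not reach this height (z outside [3, 10.5]); Combining (union): the 2 present regions are separate (no shared area or edge), so areas and boundary lengths simply add and each stays a separate island — 2 connected regions. Overall, the cross-section has 2 separate islands. Island count = 2.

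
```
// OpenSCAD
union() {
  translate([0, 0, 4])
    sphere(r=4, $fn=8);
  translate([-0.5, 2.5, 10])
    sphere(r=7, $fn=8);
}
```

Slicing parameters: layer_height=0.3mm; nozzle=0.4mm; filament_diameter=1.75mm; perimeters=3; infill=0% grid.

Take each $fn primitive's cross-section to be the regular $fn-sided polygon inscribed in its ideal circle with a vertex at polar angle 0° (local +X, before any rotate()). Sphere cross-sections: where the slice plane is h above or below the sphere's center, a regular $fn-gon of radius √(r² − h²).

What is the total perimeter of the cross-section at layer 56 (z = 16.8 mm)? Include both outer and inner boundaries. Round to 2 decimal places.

At z = 16.8 mm: the sphere is absent (|z−center|=12.800 > r=4); the r=7 sphere at (-0.5, 2.5) slices to a regular 8-gon of circumradius 1.661 (√(r²−h²) with h=6.8 from center) (perimeter = 2·8·1.661·sin(180°/8) = 10.17 mm); Combining (union): only the r=7 sphere at (-0.5, 2.5) is present, so the union is just that shape — boundary = 10.17 mm. Overall, the cross-section is a single solid region. Total boundary length (outer) = 10.17 mm.

10.17 mm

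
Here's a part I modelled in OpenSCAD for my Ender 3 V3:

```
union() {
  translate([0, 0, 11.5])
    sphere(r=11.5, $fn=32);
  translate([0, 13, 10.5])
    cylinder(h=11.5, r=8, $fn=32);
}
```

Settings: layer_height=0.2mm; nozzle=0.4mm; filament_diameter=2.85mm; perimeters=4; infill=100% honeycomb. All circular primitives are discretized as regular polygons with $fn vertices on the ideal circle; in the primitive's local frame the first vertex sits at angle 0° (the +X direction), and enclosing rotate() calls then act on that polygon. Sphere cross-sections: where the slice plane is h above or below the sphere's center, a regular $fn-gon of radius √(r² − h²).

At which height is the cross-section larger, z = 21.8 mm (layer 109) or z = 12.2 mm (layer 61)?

layer 61 (z = 12.2 mm)

Layer 109 (z = 21.8): the sphere: section is a regular 32-gon, circumradius = √(r²−h²) = √(11.5²−10.3²) = 5.115 (area = (32/2)·5.115²·sin(360°/32) = 81.66 mm²); the cylinder at (0, 13): section is a regular 32-gon, circumradius r=8 (area = (32/2)·8.000²·sin(360°/32) = 199.77 mm²); Merging all regions: the regions partially overlap — summed areas 281.43 mm² minus the doubly-counted overlap 0.07 mm² gives 281.36 mm² — area = 281.36 mm². So its area = 281.36 mm². Layer 61 (z = 12.2): the sphere: section is a regular 32-gon, circumradius = √(r²−h²) = √(11.5²−0.7²) = 11.479 (area = (32/2)·11.479²·sin(360°/32) = 411.28 mm²); the cylinder at (0, 13): section is a regular 32-gon, circumradius r=8 (area = (32/2)·8.000²·sin(360°/32) = 199.77 mm²); Taking the union: the regions partially overlap — summed areas 611.05 mm² minus the doubly-counted overlap 62.42 mm² gives 548.63 mm² — area = 548.63 mm². So its area = 548.63 mm². Layer 61 is larger (548.63 vs 281.36 mm²).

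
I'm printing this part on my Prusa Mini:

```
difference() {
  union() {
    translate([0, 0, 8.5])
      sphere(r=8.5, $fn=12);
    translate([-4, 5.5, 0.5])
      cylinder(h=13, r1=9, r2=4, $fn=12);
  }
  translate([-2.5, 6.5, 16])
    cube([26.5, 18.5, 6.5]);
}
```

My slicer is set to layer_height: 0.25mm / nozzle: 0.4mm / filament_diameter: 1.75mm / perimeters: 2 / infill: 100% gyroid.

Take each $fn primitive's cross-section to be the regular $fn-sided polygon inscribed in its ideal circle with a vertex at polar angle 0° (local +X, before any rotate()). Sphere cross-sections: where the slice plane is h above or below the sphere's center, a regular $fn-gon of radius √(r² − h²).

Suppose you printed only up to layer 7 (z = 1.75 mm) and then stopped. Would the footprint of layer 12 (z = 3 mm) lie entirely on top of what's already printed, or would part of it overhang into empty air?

Compare the two slices. At z = 1.75: the r=8.5 sphere slices to a regular 12-gon of circumradius 5.166 (√(r²−h²) with h=6.75 from center) (area = (12/2)·5.166²·sin(360°/12) = 80.06 mm²); the cone at (-4, 5.5): at t=0.096 of its height the radius interpolates to r₁+(r₂−r₁)t = 8.519, giving a regular 12-gon of that circumradius (area = (12/2)·8.519²·sin(360°/12) = 217.73 mm²); Taking the union: the regions partially overlap — summed areas 297.79 mm² minus the doubly-counted overlap 49.99 mm² gives 247.81 mm² — area = 247.81 mm²; the cube at (-2.5, 6.5) is absent (z outside [16, 22.5]); After the difference (first − rest): none of the subtracted shapes is present at this height, so the result so far is unchanged — area = 247.81 mm². At z = 3: the sphere: section is a regular 12-gon, circumradius = √(r²−h²) = √(8.5²−5.5²) = 6.481 (area = (12/2)·6.481²·sin(360°/12) = 126.00 mm²); the cone at (-4, 5.5) (r1=9→r2=4) has section circumradius 8.038 here — a regular 12-gon (area = (12/2)·8.038²·sin(360°/12) = 193.85 mm²); Taking the union: the regions partially overlap — summed areas 319.85 mm² minus the doubly-counted overlap 64.52 mm² gives 255.33 mm² — area = 255.33 mm²; the cube at (-2.5, 6.5) is absent (z outside [16, 22.5]); Taking the first minus the rest: none of the subtracted shapes is present at this height, so the result so far is unchanged — area = 255.33 mm². Checking containment: at z = 3 the cross-section extends beyond the z = 1.75 cross-section by about 24.89 mm².

part overhangs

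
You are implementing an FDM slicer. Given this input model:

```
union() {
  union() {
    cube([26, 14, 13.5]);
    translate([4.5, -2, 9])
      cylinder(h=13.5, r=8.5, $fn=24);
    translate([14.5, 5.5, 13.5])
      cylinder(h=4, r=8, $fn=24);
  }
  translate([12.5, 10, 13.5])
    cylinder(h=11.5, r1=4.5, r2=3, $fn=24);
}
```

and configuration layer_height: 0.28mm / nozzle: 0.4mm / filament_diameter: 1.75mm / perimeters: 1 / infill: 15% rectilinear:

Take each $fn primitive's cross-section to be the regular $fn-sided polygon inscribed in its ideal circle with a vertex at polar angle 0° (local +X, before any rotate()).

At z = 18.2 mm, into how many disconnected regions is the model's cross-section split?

2

At z = 18.2 mm: the cube is absent (z outside [0, 13.5]); the r=8.5 cylinder at (4.5, -2) contributes a regular 24-gon of circumradius 8.5; the cylinder at (14.5, 5.5) is absent (z outside [13.5, 17.5]); Taking the union: only the r=8.5 cylinder at (4.5, -2) is present, so the union is just that shape — 1 connected region; the cone at (12.5, 10): at t=0.409 of its height the radius interpolates to r₁+(r₂−r₁)t = 3.887, giving a regular 24-gon of that circumradius; Taking the union: the 2 present regions are separate (no shared area or edge), so areas and boundary lengths simply add and each stays a separate island — 2 connected regions. The result has 2 disconnected regions.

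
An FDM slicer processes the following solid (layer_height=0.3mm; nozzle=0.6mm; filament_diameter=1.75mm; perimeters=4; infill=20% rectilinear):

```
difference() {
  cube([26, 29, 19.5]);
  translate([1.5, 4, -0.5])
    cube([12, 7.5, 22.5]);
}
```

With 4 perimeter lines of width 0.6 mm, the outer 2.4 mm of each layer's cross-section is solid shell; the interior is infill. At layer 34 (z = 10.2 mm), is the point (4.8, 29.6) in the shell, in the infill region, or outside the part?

outside

At z = 10.2 mm: the cube (footprint 26×29) is included at this height; the cube at (1.5, 4) (footprint 12×7.5) is included at this height; Taking the first minus the rest: starting from the 26×29 cube, the 12×7.5 cube at (1.5, 4) lies wholly inside it (removes its full 90.00 mm² and its 39.00 mm outline becomes a hole wall) — 1 connected region with 1 hole. Overall, the cross-section is one region with 1 hole. The nearest boundary edge runs (0.00, 29.00)→(26.00, 29.00); distance from the point to it = 0.60 mm. The point is not inside any of the regions above, so it lies outside the cross-section (0.60 mm from the nearest boundary).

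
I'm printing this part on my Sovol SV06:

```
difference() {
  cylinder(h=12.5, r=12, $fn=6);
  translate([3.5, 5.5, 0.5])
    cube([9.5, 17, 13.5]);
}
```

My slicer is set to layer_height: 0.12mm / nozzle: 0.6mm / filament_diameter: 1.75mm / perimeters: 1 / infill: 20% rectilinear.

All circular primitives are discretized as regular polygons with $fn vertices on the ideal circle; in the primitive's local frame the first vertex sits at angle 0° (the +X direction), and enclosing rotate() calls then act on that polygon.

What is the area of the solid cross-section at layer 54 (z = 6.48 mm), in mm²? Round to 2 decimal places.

354.98 mm²

At z = 6.48 mm: the r=12 cylinder contributes a regular 6-gon of circumradius 12 (area = (6/2)·12.000²·sin(360°/6) = 374.12 mm²); the cube at (3.5, 5.5) is present — its section is the full 9.5×17 rectangle (area 161.50 mm²); Taking the first minus the rest: starting from the r=12 cylinder (374.12 mm²), the 9.5×17 cube at (3.5, 5.5) partially overlaps it — only the 19.14 mm² overlap (of its 161.50 mm²) is removed, clipping the outline — area = 354.98 mm². Overall, the cross-section is a single solid region. Net area = 354.98 mm².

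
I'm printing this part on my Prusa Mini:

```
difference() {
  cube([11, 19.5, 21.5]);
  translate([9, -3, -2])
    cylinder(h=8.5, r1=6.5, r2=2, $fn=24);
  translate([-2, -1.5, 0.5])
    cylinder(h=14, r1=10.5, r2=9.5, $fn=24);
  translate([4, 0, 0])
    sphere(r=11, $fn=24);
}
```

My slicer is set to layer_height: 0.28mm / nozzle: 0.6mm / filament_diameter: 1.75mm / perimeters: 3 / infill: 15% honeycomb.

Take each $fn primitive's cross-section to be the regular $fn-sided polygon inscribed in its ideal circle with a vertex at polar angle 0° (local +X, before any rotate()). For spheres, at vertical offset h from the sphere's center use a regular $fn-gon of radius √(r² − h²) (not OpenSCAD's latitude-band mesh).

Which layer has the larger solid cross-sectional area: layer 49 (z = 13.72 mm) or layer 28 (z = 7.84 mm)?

Layer 49 (z = 13.72): the cube (footprint 11×19.5) is included at this height (area 214.50 mm²); the cone at (9, -3) does not reach this height (z outside [-2, 6.5]); the cone at (-2, -1.5) contributes a regular 24-gon of circumradius 9.556 (interpolated between r1=10.5 and r2=9.5 at t=0.944) (area = (24/2)·9.556²·sin(360°/24) = 283.60 mm²); the sphere at (4, 0) is not intersected at this z (|z−center|=13.720 > r=11); After the difference (first − rest): starting from the 11×19.5 cube (214.50 mm²), the cone at (-2, -1.5) partially overlaps it — only the 40.87 mm² overlap (of its 283.60 mm²) is removed, clipping the outline — area = 173.63 mm². So its area = 173.63 mm². Layer 28 (z = 7.84): the 11×19.5 cube contributes its full rectangle (area 214.50 mm²); the cone at (9, -3) is not intersected at this z (z outside [-2, 6.5]); the cone at (-2, -1.5): at t=0.524 of its height the radius interpolates to r₁+(r₂−r₁)t = 9.976, giving a regular 24-gon of that circumradius (area = (24/2)·9.976²·sin(360°/24) = 309.08 mm²); the r=11 sphere at (4, 0) contributes a regular 24-gon of circumradius √(11²−7.84²) = 7.716 (area = (24/2)·7.716²·sin(360°/24) = 184.90 mm²); After the difference (first − rest): starting from the 11×19.5 cube (214.50 mm²), the cone at (-2, -1.5) partially overlaps it — only the 45.77 mm² overlap (of its 309.08 mm²) is removed, clipping the outline; the r=11 sphere at (4, 0) partially overlaps it — only the 30.10 mm² overlap (of its 184.90 mm²) is removed, clipping the outline — area = 138.63 mm². So its area = 138.63 mm². Layer 49 is larger (173.63 vs 138.63 mm²).

layer 49 (z = 13.72 mm)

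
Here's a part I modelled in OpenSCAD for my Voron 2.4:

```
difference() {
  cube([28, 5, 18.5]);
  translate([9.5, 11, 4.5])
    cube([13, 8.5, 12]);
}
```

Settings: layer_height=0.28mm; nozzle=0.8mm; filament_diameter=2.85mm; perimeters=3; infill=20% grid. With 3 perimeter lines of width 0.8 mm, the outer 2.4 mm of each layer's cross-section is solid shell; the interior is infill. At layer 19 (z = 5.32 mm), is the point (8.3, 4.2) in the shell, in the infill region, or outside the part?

shell

At z = 5.32 mm: the 28×5 cube contributes its full rectangle; the cube at (9.5, 11) (footprint 13×8.5) is included at this height; After the difference (first − rest): starting from the 28×5 cube, the 13×8.5 cube at (9.5, 11) misses the remaining region (no effect) — 1 connected region. Overall, the cross-section is a single solid region. The nearest boundary edge runs (0.00, 5.00)→(28.00, 5.00); distance from the point to it = 0.80 mm. The point is inside the cross-section, 0.80 mm from the nearest boundary — within the 2.4 mm shell band (3 × 0.8).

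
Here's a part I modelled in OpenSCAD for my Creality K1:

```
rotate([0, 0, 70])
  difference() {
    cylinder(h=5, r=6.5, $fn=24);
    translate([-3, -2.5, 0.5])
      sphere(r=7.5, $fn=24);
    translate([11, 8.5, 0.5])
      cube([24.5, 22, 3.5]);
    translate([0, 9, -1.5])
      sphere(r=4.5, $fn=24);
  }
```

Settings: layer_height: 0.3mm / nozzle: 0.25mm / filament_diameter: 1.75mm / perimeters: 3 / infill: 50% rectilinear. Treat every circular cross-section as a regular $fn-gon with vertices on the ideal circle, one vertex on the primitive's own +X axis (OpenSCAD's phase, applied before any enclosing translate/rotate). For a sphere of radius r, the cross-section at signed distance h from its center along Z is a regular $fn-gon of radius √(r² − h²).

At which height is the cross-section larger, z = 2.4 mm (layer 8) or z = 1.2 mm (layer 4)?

layer 8 (z = 2.4 mm)

Layer 8 (z = 2.4): the cylinder: section is a regular 24-gon, circumradius r=6.5 (area = (24/2)·6.500²·sin(360°/24) = 131.22 mm²); the sphere at (-3, -2.5): section is a regular 24-gon, circumradius = √(r²−h²) = √(7.5²−1.9²) = 7.255 (area = (24/2)·7.255²·sin(360°/24) = 163.49 mm²); the 24.5×22 cube at (11, 8.5) contributes its full rectangle (area 539.00 mm²); the r=4.5 sphere at (0, 9) slices to a regular 24-gon of circumradius 2.245 (√(r²−h²) with h=3.9 from center) (area = (24/2)·2.245²·sin(360°/24) = 15.65 mm²); After the difference (first − rest): starting from the r=6.5 cylinder (131.22 mm²), the r=7.5 sphere at (-3, -2.5) partially overlaps it — only the 93.65 mm² overlap (of its 163.49 mm²) is removed, clipping the outline; the 24.5×22 cube at (11, 8.5) misses the remaining region (no effect); the r=4.5 sphere at (0, 9) misses the remaining region (no effect) — area = 37.58 mm²; (rotated 70° about Z; rotation is an isometry so areas/perimeters/island counts are preserved). So its area = 37.58 mm². Layer 4 (z = 1.2): the cylinder: section is a regular 24-gon, circumradius r=6.5 (area = (24/2)·6.500²·sin(360°/24) = 131.22 mm²); the sphere at (-3, -2.5): section is a regular 24-gon, circumradius = √(r²−h²) = √(7.5²−0.7²) = 7.467 (area = (24/2)·7.467²·sin(360°/24) = 173.18 mm²); the cube at (11, 8.5) is present — its section is the full 24.5×22 rectangle (area 539.00 mm²); the sphere at (0, 9): section is a regular 24-gon, circumradius = √(r²−h²) = √(4.5²−2.7²) = 3.600 (area = (24/2)·3.600²·sin(360°/24) = 40.25 mm²); After the difference (first − rest): starting from the r=6.5 cylinder (131.22 mm²), the r=7.5 sphere at (-3, -2.5) partially overlaps it — only the 96.98 mm² overlap (of its 173.18 mm²) is removed, clipping the outline; the 24.5×22 cube at (11, 8.5) misses the remaining region (no effect); the r=4.5 sphere at (0, 9) partially overlaps it — only the 2.99 mm² overlap (of its 40.25 mm²) is removed, clipping the outline — area = 31.25 mm²; (rotated 70° about Z; rotation is an isometry so areas/perimeters/island counts are preserved). So its area = 31.25 mm². Layer 8 is larger (37.58 vs 31.25 mm²).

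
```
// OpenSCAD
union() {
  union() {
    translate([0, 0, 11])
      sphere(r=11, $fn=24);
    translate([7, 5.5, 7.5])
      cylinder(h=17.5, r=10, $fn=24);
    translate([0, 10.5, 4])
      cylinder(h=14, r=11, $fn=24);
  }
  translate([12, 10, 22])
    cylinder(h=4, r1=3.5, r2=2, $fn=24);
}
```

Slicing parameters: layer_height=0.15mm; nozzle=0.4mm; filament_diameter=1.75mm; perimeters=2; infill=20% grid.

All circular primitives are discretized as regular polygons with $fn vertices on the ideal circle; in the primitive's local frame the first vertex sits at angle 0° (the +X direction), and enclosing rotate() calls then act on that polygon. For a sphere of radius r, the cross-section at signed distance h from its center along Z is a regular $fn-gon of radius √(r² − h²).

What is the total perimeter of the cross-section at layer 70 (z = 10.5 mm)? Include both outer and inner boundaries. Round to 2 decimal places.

At z = 10.5 mm: the r=11 sphere contributes a regular 24-gon of circumradius √(11²−0.5²) = 10.989 (perimeter = 2·24·10.989·sin(180°/24) = 68.85 mm); the cylinder at (7, 5.5): section is a regular 24-gon, circumradius r=10 (perimeter = 2·24·10.000·sin(180°/24) = 62.65 mm); the cylinder at (0, 10.5): section is a regular 24-gon, circumradius r=11 (perimeter = 2·24·11.000·sin(180°/24) = 68.92 mm); Combining (union): the regions partially overlap (shared area 379.78 mm²), so the edge portions inside another operand are dropped and the merged outline is re-measured after clipping — boundary = 96.22 mm; the cone at (12, 10) is not intersected at this z (z outside [22, 26]); Taking the union: only the result so far is present, so the union is just that shape — boundary = 96.22 mm. Overall, the cross-section is a single solid region. Total boundary length (outer) = 96.22 mm.

96.22 mm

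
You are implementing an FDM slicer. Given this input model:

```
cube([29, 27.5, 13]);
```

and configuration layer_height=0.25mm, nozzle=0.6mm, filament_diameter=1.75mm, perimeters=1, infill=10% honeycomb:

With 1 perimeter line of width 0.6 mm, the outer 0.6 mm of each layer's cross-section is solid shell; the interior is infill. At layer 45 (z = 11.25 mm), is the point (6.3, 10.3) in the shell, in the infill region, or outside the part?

infill

At z = 11.25 mm: the cube is present — its section is the full 29×27.5 rectangle. Overall, the cross-section is a single solid region. The nearest boundary edge runs (0.00, 27.50)→(0.00, 0.00); distance from the point to it = 6.30 mm. The point is inside the cross-section and 6.30 mm from the nearest boundary — more than the 0.6 mm shell width (1 × 0.6), so it's in the infill interior.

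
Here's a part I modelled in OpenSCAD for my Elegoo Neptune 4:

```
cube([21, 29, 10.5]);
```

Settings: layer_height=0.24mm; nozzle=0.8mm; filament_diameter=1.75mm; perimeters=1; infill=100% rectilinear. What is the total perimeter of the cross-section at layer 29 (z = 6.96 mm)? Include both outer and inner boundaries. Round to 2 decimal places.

At z = 6.96 mm: the cube (footprint 21×29) is included at this height (perimeter 100.00 mm). Overall, the cross-section is a single solid region. Total boundary length (outer) = 100.00 mm.

100.00 mm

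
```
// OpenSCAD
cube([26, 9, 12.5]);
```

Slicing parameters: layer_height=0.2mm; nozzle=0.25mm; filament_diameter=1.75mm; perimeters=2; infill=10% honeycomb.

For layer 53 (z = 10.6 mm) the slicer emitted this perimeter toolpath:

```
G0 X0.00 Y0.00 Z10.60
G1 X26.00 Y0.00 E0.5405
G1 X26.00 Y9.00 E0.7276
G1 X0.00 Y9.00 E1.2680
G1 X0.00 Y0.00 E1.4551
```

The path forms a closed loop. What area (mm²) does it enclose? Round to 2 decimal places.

234.00 mm²

Apply the shoelace formula to the sequence of (X, Y) vertices; enclosed area = 234.00 mm².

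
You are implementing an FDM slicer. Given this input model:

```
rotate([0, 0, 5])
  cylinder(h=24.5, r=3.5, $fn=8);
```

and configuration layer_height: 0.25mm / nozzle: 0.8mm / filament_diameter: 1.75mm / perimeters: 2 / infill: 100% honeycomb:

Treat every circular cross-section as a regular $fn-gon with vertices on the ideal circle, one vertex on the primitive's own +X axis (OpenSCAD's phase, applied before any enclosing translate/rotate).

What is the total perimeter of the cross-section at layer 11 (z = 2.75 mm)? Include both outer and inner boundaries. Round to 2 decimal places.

At z = 2.75 mm: the r=3.5 cylinder gives a regular 8-gon of circumradius 3.5 (constant along its height) (perimeter = 2·8·3.500·sin(180°/8) = 21.43 mm); (whole slice rotated 5° about Z — lengths, areas and connectivity unchanged). Overall, the cross-section is a single solid region. Total boundary length (outer) = 21.43 mm.

21.43 mm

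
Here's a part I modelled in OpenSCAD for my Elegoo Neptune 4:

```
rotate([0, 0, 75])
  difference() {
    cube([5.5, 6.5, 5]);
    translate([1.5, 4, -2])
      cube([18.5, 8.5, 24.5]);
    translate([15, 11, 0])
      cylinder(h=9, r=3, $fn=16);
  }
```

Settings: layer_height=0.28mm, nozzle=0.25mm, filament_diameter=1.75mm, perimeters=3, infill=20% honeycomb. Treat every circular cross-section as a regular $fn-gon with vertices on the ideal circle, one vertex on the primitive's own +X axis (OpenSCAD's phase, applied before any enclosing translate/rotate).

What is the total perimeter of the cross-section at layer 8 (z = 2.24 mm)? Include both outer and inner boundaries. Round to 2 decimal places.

At z = 2.24 mm: the 5.5×6.5 cube contributes its full rectangle (perimeter 24.00 mm); the cube at (1.5, 4) (footprint 18.5×8.5) is included at this height (perimeter 54.00 mm); the r=3 cylinder at (15, 11) contributes a regular 16-gon of circumradius 3 (perimeter = 2·16·3.000·sin(180°/16) = 18.73 mm); After the difference (first − rest): starting from the 5.5×6.5 cube, the 18.5×8.5 cube at (1.5, 4) partially overlaps it — only the 10.00 mm² overlap (of its 157.25 mm²) is removed, clipping the outline; the r=3 cylinder at (15, 11) misses the remaining region (no effect) — boundary = 24.00 mm; (rotated 75° about Z; rotation is an isometry so areas/perimeters/island counts are preserved). Overall, the cross-section is a single solid region. Total boundary length (outer) = 24.00 mm.

24.00 mm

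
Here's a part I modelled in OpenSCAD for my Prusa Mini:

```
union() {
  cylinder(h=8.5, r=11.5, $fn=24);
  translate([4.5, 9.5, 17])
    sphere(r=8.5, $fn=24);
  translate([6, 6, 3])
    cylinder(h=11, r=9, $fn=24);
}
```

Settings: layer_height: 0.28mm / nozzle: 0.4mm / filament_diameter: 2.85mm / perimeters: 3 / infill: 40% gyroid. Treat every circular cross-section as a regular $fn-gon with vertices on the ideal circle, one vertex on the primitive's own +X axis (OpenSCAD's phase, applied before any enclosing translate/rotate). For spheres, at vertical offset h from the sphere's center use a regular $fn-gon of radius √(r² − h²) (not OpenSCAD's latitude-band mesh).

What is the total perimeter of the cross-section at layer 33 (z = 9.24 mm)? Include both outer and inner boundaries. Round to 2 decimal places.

56.39 mm

At z = 9.24 mm: the cylinder is absent (z outside [0, 8.5]); the r=8.5 sphere at (4.5, 9.5) slices to a regular 24-gon of circumradius 3.469 (√(r²−h²) with h=7.76 from center) (perimeter = 2·24·3.469·sin(180°/24) = 21.73 mm); the r=9 cylinder at (6, 6) gives a regular 24-gon of circumradius 9 (constant along its height) (perimeter = 2·24·9.000·sin(180°/24) = 56.39 mm); Merging all regions: the r=8.5 sphere at (4.5, 9.5) lies entirely inside the r=9 cylinder at (6, 6), so the union is just the r=9 cylinder at (6, 6) — boundary = 56.39 mm. Overall, the cross-section is a single solid region. Total boundary length (outer) = 56.39 mm.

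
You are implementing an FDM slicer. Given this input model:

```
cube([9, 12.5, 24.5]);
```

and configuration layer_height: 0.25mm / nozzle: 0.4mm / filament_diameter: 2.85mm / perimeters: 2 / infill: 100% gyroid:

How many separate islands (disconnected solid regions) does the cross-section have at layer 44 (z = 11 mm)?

At z = 11 mm: the cube is present — its section is the full 9×12.5 rectangle. Overall, the cross-section is a single solid region. Island count = 1.

1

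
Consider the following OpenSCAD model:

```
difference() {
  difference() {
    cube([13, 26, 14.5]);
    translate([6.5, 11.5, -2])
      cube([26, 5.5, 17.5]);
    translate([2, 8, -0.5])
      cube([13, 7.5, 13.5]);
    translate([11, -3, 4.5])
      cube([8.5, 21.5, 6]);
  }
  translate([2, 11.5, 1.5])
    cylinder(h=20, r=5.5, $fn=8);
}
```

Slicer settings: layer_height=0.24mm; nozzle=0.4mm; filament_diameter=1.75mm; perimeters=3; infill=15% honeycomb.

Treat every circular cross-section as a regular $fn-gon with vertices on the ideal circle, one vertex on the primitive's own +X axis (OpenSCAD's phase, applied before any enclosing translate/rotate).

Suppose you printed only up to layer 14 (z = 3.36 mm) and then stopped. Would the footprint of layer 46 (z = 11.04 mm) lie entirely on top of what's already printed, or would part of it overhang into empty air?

Compare the two slices. At z = 3.36: the cube is present — its section is the full 13×26 rectangle (area 338.00 mm²); the cube at (6.5, 11.5) is present — its section is the full 26×5.5 rectangle (area 143.00 mm²); the cube at (2, 8) (footprint 13×7.5) is included at this height (area 97.50 mm²); the cube at (11, -3) does not reach this height (z outside [4.5, 10.5]); After the difference (first − rest): starting from the 13×26 cube (338.00 mm²), the 26×5.5 cube at (6.5, 11.5) partially overlaps it — only the 35.75 mm² overlap (of its 143.00 mm²) is removed, clipping the outline; the 13×7.5 cube at (2, 8) partially overlaps it — only the 56.50 mm² overlap (of its 97.50 mm²) is removed, clipping the outline — area = 245.75 mm²; the r=5.5 cylinder at (2, 11.5) contributes a regular 8-gon of circumradius 5.5 (area = (8/2)·5.500²·sin(360°/8) = 85.56 mm²); After the difference (first − rest): starting from that combined region (245.75 mm²), the r=5.5 cylinder at (2, 11.5) partially overlaps it — only the 27.74 mm² overlap (of its 85.56 mm²) is removed, clipping the outline — area = 218.01 mm². At z = 11.04: the cube (footprint 13×26) is included at this height (area 338.00 mm²); the cube at (6.5, 11.5) is present — its section is the full 26×5.5 rectangle (area 143.00 mm²); the cube at (2, 8) is present — its section is the full 13×7.5 rectangle (area 97.50 mm²); the cube at (11, -3) does not reach this height (z outside [4.5, 10.5]); After the difference (first − rest): starting from the 13×26 cube (338.00 mm²), the 26×5.5 cube at (6.5, 11.5) partially overlaps it — only the 35.75 mm² overlap (of its 143.00 mm²) is removed, clipping the outline; the 13×7.5 cube at (2, 8) partially overlaps it — only the 56.50 mm² overlap (of its 97.50 mm²) is removed, clipping the outline — area = 245.75 mm²; the r=5.5 cylinder at (2, 11.5) gives a regular 8-gon of circumradius 5.5 (constant along its height) (area = (8/2)·5.500²·sin(360°/8) = 85.56 mm²); After the difference (first − rest): starting from the result so far (245.75 mm²), the r=5.5 cylinder at (2, 11.5) partially overlaps it — only the 27.74 mm² overlap (of its 85.56 mm²) is removed, clipping the outline — area = 218.01 mm². Checking containment: the cross-section at z = 11.04 is a subset of the cross-section at z = 3.36.

entirely on top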